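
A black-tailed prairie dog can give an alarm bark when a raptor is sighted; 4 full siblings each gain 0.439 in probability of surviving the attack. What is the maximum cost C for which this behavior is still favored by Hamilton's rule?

r to a full sibling = 1/2 (full sibs share both parents — two paths of length 2: r = 2·(1/2)^2 = 1/2).
Hamilton's rule: n·r·B > C, so the trait is favored while C < n·r·B = 4·0.5·0.439 = 0.878.

0.878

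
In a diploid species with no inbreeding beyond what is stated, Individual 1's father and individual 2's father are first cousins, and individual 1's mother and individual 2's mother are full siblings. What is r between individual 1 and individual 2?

0.15625

Wright's path rule: contributions from independent ancestry routes add.
Individual 1 and individual 2 are related in two ways: second cousins through their fathers (r = 1/32) and first cousins through their mothers (r = 1/8).
r = 1/32 + 1/8 = 0.15625.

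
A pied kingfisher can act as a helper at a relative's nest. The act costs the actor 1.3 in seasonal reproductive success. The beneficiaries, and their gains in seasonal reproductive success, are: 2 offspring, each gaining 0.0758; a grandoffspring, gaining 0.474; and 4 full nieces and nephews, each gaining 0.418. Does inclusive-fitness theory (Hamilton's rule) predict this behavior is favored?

No

Hamilton's rule: the trait is favored when the sum of r·B over every recipient exceeds the actor's cost C.
r to an offspring = 0.5 (one parent–offspring link: r = (1/2)^1 = 1/2).
r to a grandoffspring = 1/4 (two parent–offspring links: r = (1/2)^2 = 1/4).
r to a full niece or nephew = 1/4 (full aunt/uncle↔niece/nephew: two paths of length 3 through the shared grandparent pair: r = 2·(1/2)^3 = 1/4).
Summing one r·B term per recipient: 2·0.5·0.0758 + 1·0.25·0.474 + 4·0.25·0.418 = 0.6123.
0.6123 < 1.3: the indirect benefit is less than the cost.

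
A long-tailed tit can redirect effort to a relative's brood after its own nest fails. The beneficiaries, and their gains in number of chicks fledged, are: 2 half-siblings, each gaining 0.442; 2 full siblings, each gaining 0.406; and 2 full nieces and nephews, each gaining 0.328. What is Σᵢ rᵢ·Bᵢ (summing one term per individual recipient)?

0.791

r to a half-sibling = 0.25 (half-sibs share one parent — one path of length 2: r = (1/2)^2 = 1/4).
r to a full sibling = 1/2 (full sibs share both parents — two paths of length 2: r = 2·(1/2)^2 = 1/2).
r to a full niece or nephew = 0.25 (full aunt/uncle↔niece/nephew: two paths of length 3 through the shared grandparent pair: r = 2·(1/2)^3 = 1/4).
Summing one r·B term per recipient: 2·0.25·0.442 + 2·0.5·0.406 + 2·0.25·0.328 = 0.791.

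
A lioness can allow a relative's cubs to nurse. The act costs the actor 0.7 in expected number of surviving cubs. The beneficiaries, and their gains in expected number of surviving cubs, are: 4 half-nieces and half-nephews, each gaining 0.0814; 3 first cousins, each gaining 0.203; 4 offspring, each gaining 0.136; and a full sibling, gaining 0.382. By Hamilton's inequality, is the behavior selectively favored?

Hamilton's rule: the trait is favored when the sum of r·B over every recipient exceeds the actor's cost C.
r to a half-niece or half-nephew = 1/8 (half-aunt/uncle↔niece/nephew: one path of length 3: r = (1/2)^3 = 1/8).
r to a first cousin = 0.125 (first cousins share one grandparent pair — two paths of length 4: r = 2·(1/2)^4 = 1/8).
r to an offspring = 1/2 (one parent–offspring link: r = (1/2)^1 = 1/2).
r to a full sibling = 1/2 (full sibs share both parents — two paths of length 2: r = 2·(1/2)^2 = 1/2).
Summing one r·B term per recipient: 4·0.125·0.0814 + 3·0.125·0.203 + 4·0.5·0.136 + 1·0.5·0.382 = 0.579825.
0.579825 < 0.7: the indirect benefit is less than the cost.

No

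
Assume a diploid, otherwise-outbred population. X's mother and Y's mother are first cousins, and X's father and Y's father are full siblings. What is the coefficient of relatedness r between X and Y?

Wright's path rule: contributions from independent ancestry routes add.
X and Y are related in two ways: second cousins through their mothers (r = 1/32) and first cousins through their fathers (r = 1/8).
r = 1/32 + 1/8 = 5/32 = 0.15625.

0.15625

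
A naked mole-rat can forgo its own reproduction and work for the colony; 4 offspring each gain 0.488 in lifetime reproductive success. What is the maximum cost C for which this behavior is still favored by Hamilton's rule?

0.976

r to an offspring = 0.5 (one parent–offspring link: r = (1/2)^1 = 1/2).
Hamilton's rule: n·r·B > C, so the trait is favored while C < n·r·B = 4·0.5·0.488 = 0.976.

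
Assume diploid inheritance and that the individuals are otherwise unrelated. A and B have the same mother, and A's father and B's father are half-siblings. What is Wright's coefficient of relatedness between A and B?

0.3125

Relatedness sums over independent paths through distinct common ancestors.
A and B are related in two ways: half-sibs through their shared mother (r = 1/4) and half first cousins through their fathers (r = 1/16).
r = 1/4 + 1/16 = 5/16 = 0.3125.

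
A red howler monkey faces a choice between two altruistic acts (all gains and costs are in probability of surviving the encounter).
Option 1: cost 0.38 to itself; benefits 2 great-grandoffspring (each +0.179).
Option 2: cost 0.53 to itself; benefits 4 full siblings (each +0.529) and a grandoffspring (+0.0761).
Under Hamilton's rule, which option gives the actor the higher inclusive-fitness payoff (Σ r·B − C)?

Option 1: r to a great-grandoffspring = 0.125.
Option 1: Σ r·B − C = (2·0.125·0.179) − 0.38 = -0.33525.
Option 2: r to a full sibling = 0.5.
Option 2: r to a grandoffspring = 0.25.
Option 2: Σ r·B − C = (4·0.5·0.529 + 1·0.25·0.0761) − 0.53 = 0.547025.
Option 2 has the higher net inclusive-fitness payoff.

Option 2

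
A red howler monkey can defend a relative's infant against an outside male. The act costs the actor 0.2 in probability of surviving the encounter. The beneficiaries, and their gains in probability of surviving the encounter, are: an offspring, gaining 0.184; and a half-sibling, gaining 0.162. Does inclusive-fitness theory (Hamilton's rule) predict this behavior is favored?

No

Hamilton's rule: the trait is favored when the sum of r·B over every recipient exceeds the actor's cost C.
r to an offspring = 0.5 (one parent–offspring link: r = (1/2)^1 = 1/2).
r to a half-sibling = 0.25 (half-sibs share one parent — one path of length 2: r = (1/2)^2 = 1/4).
Summing one r·B term per recipient: 1·0.5·0.184 + 1·0.25·0.162 = 0.1325.
0.1325 < 0.2: the indirect benefit is less than the cost.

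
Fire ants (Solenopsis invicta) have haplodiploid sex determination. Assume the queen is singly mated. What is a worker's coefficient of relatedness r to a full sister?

0.75

Haplodiploid full sisters inherit their father's entire haploid genome identically (contributing 1/2) and on average half of their mother's contribution (1/2 · 1/2 = 1/4); r = 1/2 + 1/4 = 3/4.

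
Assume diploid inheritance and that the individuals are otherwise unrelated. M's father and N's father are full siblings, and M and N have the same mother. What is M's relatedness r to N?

Wright's path rule: contributions from independent ancestry routes add.
M and N are related in two ways: first cousins through their fathers (r = 1/8) and half-sibs through their shared mother (r = 1/4).
r = 1/8 + 1/4 = 0.375.

0.375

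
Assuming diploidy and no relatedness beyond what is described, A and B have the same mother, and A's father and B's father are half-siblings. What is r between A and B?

Independent pedigree routes through distinct common ancestors add.
A and B are related in two ways: half-sibs through their shared mother (r = 1/4) and half first cousins through their fathers (r = 1/16).
r = 1/4 + 1/16 = 0.3125.

0.3125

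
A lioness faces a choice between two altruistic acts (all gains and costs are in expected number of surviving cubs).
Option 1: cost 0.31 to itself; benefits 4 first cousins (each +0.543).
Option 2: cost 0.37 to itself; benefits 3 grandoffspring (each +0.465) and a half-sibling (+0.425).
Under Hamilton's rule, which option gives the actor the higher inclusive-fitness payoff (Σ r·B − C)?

Option 1: r to a first cousin = 0.125.
Option 1: Σ r·B − C = (4·0.125·0.543) − 0.31 = -0.0385.
Option 2: r to a grandoffspring = 0.25.
Option 2: r to a half-sibling = 0.25.
Option 2: Σ r·B − C = (3·0.25·0.465 + 1·0.25·0.425) − 0.37 = 0.085.
Option 2 has the higher net inclusive-fitness payoff.

Option 2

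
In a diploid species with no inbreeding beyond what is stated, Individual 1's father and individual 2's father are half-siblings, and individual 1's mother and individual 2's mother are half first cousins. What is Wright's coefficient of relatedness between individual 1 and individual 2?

0.078125

Wright's path rule: contributions from independent ancestry routes add.
Individual 1 and individual 2 are related in two ways: half first cousins through their fathers (r = 1/16) and half second cousins through their mothers (r = 1/64).
r = 1/16 + 1/64 = 5/64 = 0.078125.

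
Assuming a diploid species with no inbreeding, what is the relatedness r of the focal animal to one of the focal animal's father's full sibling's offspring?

Each parent–offspring link contributes a factor of 1/2, and independent paths through distinct common ancestors add.
First cousins share one grandparent pair — two paths of length 4: r = 2·(1/2)^4 = 1/8.

0.125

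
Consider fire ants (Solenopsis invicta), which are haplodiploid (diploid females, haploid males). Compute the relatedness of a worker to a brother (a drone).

0.25

Her haploid brother carries none of their father's genes and a random half of their mother's genome; that half matches the maternal half of her own genome with probability 1/2: r = 1/2 · 1/2 = 1/4.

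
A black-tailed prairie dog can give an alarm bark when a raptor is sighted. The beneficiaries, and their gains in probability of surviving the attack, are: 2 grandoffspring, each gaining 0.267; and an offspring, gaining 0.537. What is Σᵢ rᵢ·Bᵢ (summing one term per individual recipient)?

r to a grandoffspring = 1/4 (two parent–offspring links: r = (1/2)^2 = 1/4).
r to an offspring = 0.5 (one parent–offspring link: r = (1/2)^1 = 1/2).
Summing one r·B term per recipient: 2·0.25·0.267 + 1·0.5·0.537 = 0.402.

0.402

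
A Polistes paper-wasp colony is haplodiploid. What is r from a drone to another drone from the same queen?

Haploid brothers each carry a random half of the queen's diploid genome, so on average they share half: r = 1/2.

0.5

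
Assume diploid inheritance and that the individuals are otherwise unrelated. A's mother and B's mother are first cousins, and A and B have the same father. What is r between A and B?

With two independent routes of shared ancestry, r is the sum of the two contributions.
A and B are related in two ways: second cousins through their mothers (r = 1/32) and half-sibs through their shared father (r = 1/4).
r = 1/32 + 1/4 = 9/32 = 0.28125.

0.28125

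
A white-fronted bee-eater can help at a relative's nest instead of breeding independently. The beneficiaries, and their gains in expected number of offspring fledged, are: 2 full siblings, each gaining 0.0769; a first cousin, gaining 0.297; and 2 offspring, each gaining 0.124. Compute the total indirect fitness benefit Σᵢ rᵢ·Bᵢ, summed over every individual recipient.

r to a full sibling = 1/2 (full sibs share both parents — two paths of length 2: r = 2·(1/2)^2 = 1/2).
r to a first cousin = 1/8 (first cousins share one grandparent pair — two paths of length 4: r = 2·(1/2)^4 = 1/8).
r to an offspring = 0.5 (one parent–offspring link: r = (1/2)^1 = 1/2).
Summing one r·B term per recipient: 2·0.5·0.0769 + 1·0.125·0.297 + 2·0.5·0.124 = 0.238025.

0.238025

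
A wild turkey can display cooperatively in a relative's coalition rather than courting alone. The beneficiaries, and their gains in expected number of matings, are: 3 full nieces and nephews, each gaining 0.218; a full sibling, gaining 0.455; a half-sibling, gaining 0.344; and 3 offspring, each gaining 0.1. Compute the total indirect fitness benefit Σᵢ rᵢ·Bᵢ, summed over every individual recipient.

0.627

r to a full niece or nephew = 0.25 (full aunt/uncle↔niece/nephew: two paths of length 3 through the shared grandparent pair: r = 2·(1/2)^3 = 1/4).
r to a full sibling = 0.5 (full sibs share both parents — two paths of length 2: r = 2·(1/2)^2 = 1/2).
r to a half-sibling = 1/4 (half-sibs share one parent — one path of length 2: r = (1/2)^2 = 1/4).
r to an offspring = 0.5 (one parent–offspring link: r = (1/2)^1 = 1/2).
Summing one r·B term per recipient: 3·0.25·0.218 + 1·0.5·0.455 + 1·0.25·0.344 + 3·0.5·0.1 = 0.627.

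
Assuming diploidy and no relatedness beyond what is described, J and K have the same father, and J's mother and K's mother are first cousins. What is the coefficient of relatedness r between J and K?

Wright's path rule: contributions from independent ancestry routes add.
J and K are related in two ways: half-sibs through their shared father (r = 1/4) and second cousins through their mothers (r = 1/32).
r = 1/4 + 1/32 = 9/32 = 0.28125.

0.28125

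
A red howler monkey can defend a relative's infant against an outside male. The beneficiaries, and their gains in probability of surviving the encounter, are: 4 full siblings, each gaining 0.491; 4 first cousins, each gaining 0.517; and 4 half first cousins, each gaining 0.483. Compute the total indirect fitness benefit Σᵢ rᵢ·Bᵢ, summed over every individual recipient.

r to a full sibling = 0.5 (full sibs share both parents — two paths of length 2: r = 2·(1/2)^2 = 1/2).
r to a first cousin = 0.125 (first cousins share one grandparent pair — two paths of length 4: r = 2·(1/2)^4 = 1/8).
r to a half first cousin = 0.0625 (half first cousins share one grandparent — one path of length 4: r = (1/2)^4 = 1/16).
Summing one r·B term per recipient: 4·0.5·0.491 + 4·0.125·0.517 + 4·0.0625·0.483 = 1.36125.

1.36125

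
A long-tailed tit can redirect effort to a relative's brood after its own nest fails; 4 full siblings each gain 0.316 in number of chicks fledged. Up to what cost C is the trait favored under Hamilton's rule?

0.632

r to a full sibling = 0.5 (full sibs share both parents — two paths of length 2: r = 2·(1/2)^2 = 1/2).
Hamilton's rule: n·r·B > C, so the trait is favored while C < n·r·B = 4·0.5·0.316 = 0.632.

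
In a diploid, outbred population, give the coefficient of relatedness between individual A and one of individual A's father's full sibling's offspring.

0.125

Each parent–offspring link contributes a factor of 1/2, and independent paths through distinct common ancestors add.
First cousins share one grandparent pair — two paths of length 4: r = 2·(1/2)^4 = 1/8.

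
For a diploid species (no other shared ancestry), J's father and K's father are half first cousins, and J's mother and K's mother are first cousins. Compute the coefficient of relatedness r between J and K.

With two independent routes of shared ancestry, r is the sum of the two contributions.
J and K are related in two ways: half second cousins through their fathers (r = 1/64) and second cousins through their mothers (r = 1/32).
r = 1/64 + 1/32 = 0.046875.

0.046875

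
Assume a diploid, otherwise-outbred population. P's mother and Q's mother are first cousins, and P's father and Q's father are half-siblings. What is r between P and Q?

0.09375

Relatedness sums over independent paths through distinct common ancestors.
P and Q are related in two ways: second cousins through their mothers (r = 1/32) and half first cousins through their fathers (r = 1/16).
r = 1/32 + 1/16 = 3/32 = 0.09375.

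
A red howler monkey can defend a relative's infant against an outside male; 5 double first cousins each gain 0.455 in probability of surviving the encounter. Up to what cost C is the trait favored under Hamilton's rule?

r to a double first cousin = 1/4 (double first cousins share both grandparent pairs — four paths of length 4: r = 4·(1/2)^4 = 1/4).
Hamilton's rule: n·r·B > C, so the trait is favored while C < n·r·B = 5·0.25·0.455 = 0.56875.

0.56875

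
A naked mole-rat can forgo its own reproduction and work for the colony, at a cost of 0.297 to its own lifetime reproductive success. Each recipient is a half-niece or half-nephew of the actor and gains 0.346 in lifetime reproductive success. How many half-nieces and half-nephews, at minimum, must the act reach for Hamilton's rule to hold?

r to a half-niece or half-nephew = 1/8 (half-aunt/uncle↔niece/nephew: one path of length 3: r = (1/2)^3 = 1/8).
Hamilton's rule: n·r·B > C  ⇒  n > C/(r·B) = 0.297/(0.125·0.346) = 6.867.
The smallest integer exceeding 6.867 is 7.

7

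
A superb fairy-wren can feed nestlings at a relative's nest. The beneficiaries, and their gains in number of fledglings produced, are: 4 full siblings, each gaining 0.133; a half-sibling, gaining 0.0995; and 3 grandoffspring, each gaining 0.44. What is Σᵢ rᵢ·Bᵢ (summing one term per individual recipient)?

r to a full sibling = 0.5 (full sibs share both parents — two paths of length 2: r = 2·(1/2)^2 = 1/2).
r to a half-sibling = 1/4 (half-sibs share one parent — one path of length 2: r = (1/2)^2 = 1/4).
r to a grandoffspring = 1/4 (two parent–offspring links: r = (1/2)^2 = 1/4).
Summing one r·B term per recipient: 4·0.5·0.133 + 1·0.25·0.0995 + 3·0.25·0.44 = 0.620875.

0.620875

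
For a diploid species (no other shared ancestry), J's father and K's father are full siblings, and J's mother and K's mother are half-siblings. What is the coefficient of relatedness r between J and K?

0.1875

With two independent routes of shared ancestry, r is the sum of the two contributions.
J and K are related in two ways: first cousins through their fathers (r = 1/8) and half first cousins through their mothers (r = 1/16).
r = 1/8 + 1/16 = 3/16 = 0.1875.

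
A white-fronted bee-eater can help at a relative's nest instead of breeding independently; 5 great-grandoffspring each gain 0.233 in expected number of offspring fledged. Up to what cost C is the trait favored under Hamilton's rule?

r to a great-grandoffspring = 0.125 (three parent–offspring links: r = (1/2)^3 = 1/8).
Hamilton's rule: n·r·B > C, so the trait is favored while C < n·r·B = 5·0.125·0.233 = 0.145625.

0.145625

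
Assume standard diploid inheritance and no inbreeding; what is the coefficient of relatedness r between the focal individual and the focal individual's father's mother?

Each parent–offspring link contributes a factor of 1/2, and independent paths through distinct common ancestors add.
Two parent–offspring links: r = (1/2)^2 = 1/4.

0.25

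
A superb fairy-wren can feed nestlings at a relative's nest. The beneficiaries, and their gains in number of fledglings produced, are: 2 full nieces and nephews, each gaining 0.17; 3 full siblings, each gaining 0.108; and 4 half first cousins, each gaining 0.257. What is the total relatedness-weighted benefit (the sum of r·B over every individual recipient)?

r to a full niece or nephew = 1/4 (full aunt/uncle↔niece/nephew: two paths of length 3 through the shared grandparent pair: r = 2·(1/2)^3 = 1/4).
r to a full sibling = 1/2 (full sibs share both parents — two paths of length 2: r = 2·(1/2)^2 = 1/2).
r to a half first cousin = 1/16 (half first cousins share one grandparent — one path of length 4: r = (1/2)^4 = 1/16).
Summing one r·B term per recipient: 2·0.25·0.17 + 3·0.5·0.108 + 4·0.0625·0.257 = 0.31125.

0.31125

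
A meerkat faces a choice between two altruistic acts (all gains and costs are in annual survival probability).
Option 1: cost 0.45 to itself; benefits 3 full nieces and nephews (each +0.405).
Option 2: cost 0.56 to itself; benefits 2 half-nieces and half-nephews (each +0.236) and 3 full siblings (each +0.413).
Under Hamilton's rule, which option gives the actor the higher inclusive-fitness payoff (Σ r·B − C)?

Option 1: r to a full niece or nephew = 0.25.
Option 1: Σ r·B − C = (3·0.25·0.405) − 0.45 = -0.14625.
Option 2: r to a half-niece or half-nephew = 0.125.
Option 2: r to a full sibling = 0.5.
Option 2: Σ r·B − C = (2·0.125·0.236 + 3·0.5·0.413) − 0.56 = 0.1185.
Option 2 has the higher net inclusive-fitness payoff.

Option 2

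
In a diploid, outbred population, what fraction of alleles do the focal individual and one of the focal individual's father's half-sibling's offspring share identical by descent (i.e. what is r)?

0.0625

Each parent–offspring link contributes a factor of 1/2, and independent paths through distinct common ancestors add.
Half first cousins share one grandparent — one path of length 4: r = (1/2)^4 = 1/16.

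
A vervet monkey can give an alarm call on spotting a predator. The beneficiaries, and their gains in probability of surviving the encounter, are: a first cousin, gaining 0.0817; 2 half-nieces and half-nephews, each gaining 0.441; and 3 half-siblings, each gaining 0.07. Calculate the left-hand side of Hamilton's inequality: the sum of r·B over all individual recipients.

0.1729625

r to a first cousin = 0.125 (first cousins share one grandparent pair — two paths of length 4: r = 2·(1/2)^4 = 1/8).
r to a half-niece or half-nephew = 1/8 (half-aunt/uncle↔niece/nephew: one path of length 3: r = (1/2)^3 = 1/8).
r to a half-sibling = 0.25 (half-sibs share one parent — one path of length 2: r = (1/2)^2 = 1/4).
Summing one r·B term per recipient: 1·0.125·0.0817 + 2·0.125·0.441 + 3·0.25·0.07 = 0.1729625.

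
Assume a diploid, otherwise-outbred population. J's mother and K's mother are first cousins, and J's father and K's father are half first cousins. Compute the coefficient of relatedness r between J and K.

0.046875

With two independent routes of shared ancestry, r is the sum of the two contributions.
J and K are related in two ways: second cousins through their mothers (r = 1/32) and half second cousins through their fathers (r = 1/64).
r = 1/32 + 1/64 = 3/64 = 0.046875.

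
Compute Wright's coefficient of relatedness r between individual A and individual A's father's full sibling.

0.25

Each parent–offspring link contributes a factor of 1/2, and independent paths through distinct common ancestors add.
Full aunt/uncle↔niece/nephew: two paths of length 3 through the shared grandparent pair: r = 2·(1/2)^3 = 1/4.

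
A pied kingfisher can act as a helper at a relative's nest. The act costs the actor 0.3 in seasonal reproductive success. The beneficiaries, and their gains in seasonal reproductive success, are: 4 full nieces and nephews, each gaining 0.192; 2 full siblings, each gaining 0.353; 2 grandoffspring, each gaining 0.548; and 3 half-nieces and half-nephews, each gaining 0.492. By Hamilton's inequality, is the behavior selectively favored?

Hamilton's rule: the trait is favored when the sum of r·B over every recipient exceeds the actor's cost C.
r to a full niece or nephew = 0.25 (full aunt/uncle↔niece/nephew: two paths of length 3 through the shared grandparent pair: r = 2·(1/2)^3 = 1/4).
r to a full sibling = 0.5 (full sibs share both parents — two paths of length 2: r = 2·(1/2)^2 = 1/2).
r to a grandoffspring = 1/4 (two parent–offspring links: r = (1/2)^2 = 1/4).
r to a half-niece or half-nephew = 1/8 (half-aunt/uncle↔niece/nephew: one path of length 3: r = (1/2)^3 = 1/8).
Summing one r·B term per recipient: 4·0.25·0.192 + 2·0.5·0.353 + 2·0.25·0.548 + 3·0.125·0.492 = 1.0035.
1.0035 > 0.3: the indirect benefit exceeds the cost.

Yes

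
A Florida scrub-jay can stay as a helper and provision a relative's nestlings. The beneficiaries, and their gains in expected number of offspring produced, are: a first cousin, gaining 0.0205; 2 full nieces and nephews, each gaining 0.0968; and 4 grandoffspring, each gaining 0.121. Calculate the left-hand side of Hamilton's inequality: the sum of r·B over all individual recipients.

0.1719625

r to a first cousin = 1/8 (first cousins share one grandparent pair — two paths of length 4: r = 2·(1/2)^4 = 1/8).
r to a full niece or nephew = 0.25 (full aunt/uncle↔niece/nephew: two paths of length 3 through the shared grandparent pair: r = 2·(1/2)^3 = 1/4).
r to a grandoffspring = 1/4 (two parent–offspring links: r = (1/2)^2 = 1/4).
Summing one r·B term per recipient: 1·0.125·0.0205 + 2·0.25·0.0968 + 4·0.25·0.121 = 0.1719625.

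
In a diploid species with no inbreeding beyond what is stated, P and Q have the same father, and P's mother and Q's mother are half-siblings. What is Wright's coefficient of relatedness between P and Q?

0.3125

Relatedness sums over independent paths through distinct common ancestors.
P and Q are related in two ways: half-sibs through their shared father (r = 1/4) and half first cousins through their mothers (r = 1/16).
r = 1/4 + 1/16 = 0.3125.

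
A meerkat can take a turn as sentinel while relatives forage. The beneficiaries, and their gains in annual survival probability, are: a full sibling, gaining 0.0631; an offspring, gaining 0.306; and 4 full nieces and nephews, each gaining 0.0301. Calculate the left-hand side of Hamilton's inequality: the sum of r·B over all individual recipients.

r to a full sibling = 0.5 (full sibs share both parents — two paths of length 2: r = 2·(1/2)^2 = 1/2).
r to an offspring = 1/2 (one parent–offspring link: r = (1/2)^1 = 1/2).
r to a full niece or nephew = 0.25 (full aunt/uncle↔niece/nephew: two paths of length 3 through the shared grandparent pair: r = 2·(1/2)^3 = 1/4).
Summing one r·B term per recipient: 1·0.5·0.0631 + 1·0.5·0.306 + 4·0.25·0.0301 = 0.21465.

0.21465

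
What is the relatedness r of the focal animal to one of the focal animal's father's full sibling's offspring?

0.125

Each parent–offspring link contributes a factor of 1/2, and independent paths through distinct common ancestors add.
First cousins share one grandparent pair — two paths of length 4: r = 2·(1/2)^4 = 1/8.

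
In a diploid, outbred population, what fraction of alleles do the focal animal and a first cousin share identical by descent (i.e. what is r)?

0.125

First cousins share one grandparent pair — two paths of length 4: r = 2·(1/2)^4 = 1/8.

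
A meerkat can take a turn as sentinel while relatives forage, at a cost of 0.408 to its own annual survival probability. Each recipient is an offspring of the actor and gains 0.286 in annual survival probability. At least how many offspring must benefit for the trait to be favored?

3

r to an offspring = 0.5 (one parent–offspring link: r = (1/2)^1 = 1/2).
Hamilton's rule: n·r·B > C  ⇒  n > C/(r·B) = 0.408/(0.5·0.286) = 2.853.
The smallest integer exceeding 2.853 is 3.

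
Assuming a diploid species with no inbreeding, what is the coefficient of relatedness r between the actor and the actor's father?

Each parent–offspring link contributes a factor of 1/2, and independent paths through distinct common ancestors add.
One parent–offspring link: r = (1/2)^1 = 1/2.

0.5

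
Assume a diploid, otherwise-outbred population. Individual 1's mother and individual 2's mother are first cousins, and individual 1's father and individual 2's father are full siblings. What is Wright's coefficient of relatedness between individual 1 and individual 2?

Relatedness sums over independent paths through distinct common ancestors.
Individual 1 and individual 2 are related in two ways: second cousins through their mothers (r = 1/32) and first cousins through their fathers (r = 1/8).
r = 1/32 + 1/8 = 5/32 = 0.15625.

0.15625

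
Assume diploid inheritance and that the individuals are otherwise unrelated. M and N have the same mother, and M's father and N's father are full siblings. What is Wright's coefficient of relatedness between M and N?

Wright's path rule: contributions from independent ancestry routes add.
M and N are related in two ways: half-sibs through their shared mother (r = 1/4) and first cousins through their fathers (r = 1/8).
r = 1/4 + 1/8 = 0.375.

0.375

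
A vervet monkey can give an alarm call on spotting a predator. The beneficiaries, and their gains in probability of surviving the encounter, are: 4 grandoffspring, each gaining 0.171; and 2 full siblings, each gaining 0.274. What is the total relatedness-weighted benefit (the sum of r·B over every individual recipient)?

r to a grandoffspring = 0.25 (two parent–offspring links: r = (1/2)^2 = 1/4).
r to a full sibling = 1/2 (full sibs share both parents — two paths of length 2: r = 2·(1/2)^2 = 1/2).
Summing one r·B term per recipient: 4·0.25·0.171 + 2·0.5·0.274 = 0.445.

0.445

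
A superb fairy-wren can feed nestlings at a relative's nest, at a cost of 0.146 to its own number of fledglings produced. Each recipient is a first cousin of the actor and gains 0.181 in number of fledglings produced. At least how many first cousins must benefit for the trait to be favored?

7

r to a first cousin = 1/8 (first cousins share one grandparent pair — two paths of length 4: r = 2·(1/2)^4 = 1/8).
Hamilton's rule: n·r·B > C  ⇒  n > C/(r·B) = 0.146/(0.125·0.181) = 6.453.
The smallest integer exceeding 6.453 is 7.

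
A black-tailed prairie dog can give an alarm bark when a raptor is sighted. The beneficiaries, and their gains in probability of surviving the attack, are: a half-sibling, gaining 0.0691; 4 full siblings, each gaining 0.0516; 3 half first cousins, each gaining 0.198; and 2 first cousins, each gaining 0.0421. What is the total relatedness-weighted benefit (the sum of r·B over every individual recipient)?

r to a half-sibling = 1/4 (half-sibs share one parent — one path of length 2: r = (1/2)^2 = 1/4).
r to a full sibling = 1/2 (full sibs share both parents — two paths of length 2: r = 2·(1/2)^2 = 1/2).
r to a half first cousin = 1/16 (half first cousins share one grandparent — one path of length 4: r = (1/2)^4 = 1/16).
r to a first cousin = 0.125 (first cousins share one grandparent pair — two paths of length 4: r = 2·(1/2)^4 = 1/8).
Summing one r·B term per recipient: 1·0.25·0.0691 + 4·0.5·0.0516 + 3·0.0625·0.198 + 2·0.125·0.0421 = 0.168125.

0.168125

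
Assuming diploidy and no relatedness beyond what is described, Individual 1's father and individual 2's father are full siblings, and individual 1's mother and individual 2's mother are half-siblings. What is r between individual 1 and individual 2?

0.1875

Independent pedigree routes through distinct common ancestors add.
Individual 1 and individual 2 are related in two ways: first cousins through their fathers (r = 1/8) and half first cousins through their mothers (r = 1/16).
r = 1/8 + 1/16 = 0.1875.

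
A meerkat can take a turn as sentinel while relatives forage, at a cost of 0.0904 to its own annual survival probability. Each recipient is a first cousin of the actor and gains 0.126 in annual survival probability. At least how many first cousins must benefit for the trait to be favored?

r to a first cousin = 0.125 (first cousins share one grandparent pair — two paths of length 4: r = 2·(1/2)^4 = 1/8).
Hamilton's rule: n·r·B > C  ⇒  n > C/(r·B) = 0.0904/(0.125·0.126) = 5.74.
The smallest integer exceeding 5.74 is 6.

6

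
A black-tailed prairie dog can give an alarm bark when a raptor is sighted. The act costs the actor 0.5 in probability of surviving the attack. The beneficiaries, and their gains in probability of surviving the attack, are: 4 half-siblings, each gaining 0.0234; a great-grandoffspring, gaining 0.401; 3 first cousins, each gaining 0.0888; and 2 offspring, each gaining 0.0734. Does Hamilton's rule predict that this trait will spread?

No

Hamilton's rule: the trait is favored when the sum of r·B over every recipient exceeds the actor's cost C.
r to a half-sibling = 0.25 (half-sibs share one parent — one path of length 2: r = (1/2)^2 = 1/4).
r to a great-grandoffspring = 1/8 (three parent–offspring links: r = (1/2)^3 = 1/8).
r to a first cousin = 1/8 (first cousins share one grandparent pair — two paths of length 4: r = 2·(1/2)^4 = 1/8).
r to an offspring = 0.5 (one parent–offspring link: r = (1/2)^1 = 1/2).
Summing one r·B term per recipient: 4·0.25·0.0234 + 1·0.125·0.401 + 3·0.125·0.0888 + 2·0.5·0.0734 = 0.180225.
0.180225 < 0.5: the indirect benefit is less than the cost.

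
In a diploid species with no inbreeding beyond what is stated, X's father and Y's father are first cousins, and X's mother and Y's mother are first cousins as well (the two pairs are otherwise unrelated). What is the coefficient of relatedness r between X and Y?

Relatedness sums over independent paths through distinct common ancestors.
X and Y are related in two ways: second cousins through their fathers (r = 1/32) and second cousins through their mothers (r = 1/32).
r = 1/32 + 1/32 = 1/16 = 0.0625.

0.0625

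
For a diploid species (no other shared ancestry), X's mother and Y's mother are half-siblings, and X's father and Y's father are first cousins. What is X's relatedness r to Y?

Independent pedigree routes through distinct common ancestors add.
X and Y are related in two ways: half first cousins through their mothers (r = 1/16) and second cousins through their fathers (r = 1/32).
r = 1/16 + 1/32 = 0.09375.

0.09375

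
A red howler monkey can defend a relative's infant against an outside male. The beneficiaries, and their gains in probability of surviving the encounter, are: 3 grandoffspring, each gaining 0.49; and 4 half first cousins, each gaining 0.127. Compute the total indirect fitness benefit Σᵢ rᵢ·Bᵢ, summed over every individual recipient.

0.39925

r to a grandoffspring = 0.25 (two parent–offspring links: r = (1/2)^2 = 1/4).
r to a half first cousin = 0.0625 (half first cousins share one grandparent — one path of length 4: r = (1/2)^4 = 1/16).
Summing one r·B term per recipient: 3·0.25·0.49 + 4·0.0625·0.127 = 0.39925.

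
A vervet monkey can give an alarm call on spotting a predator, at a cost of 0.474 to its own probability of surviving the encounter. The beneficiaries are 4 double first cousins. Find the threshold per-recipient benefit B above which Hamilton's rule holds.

0.474

r to a double first cousin = 0.25 (double first cousins share both grandparent pairs — four paths of length 4: r = 4·(1/2)^4 = 1/4).
Hamilton's rule with n recipients of equal r: n·r·B > C, so B > C/(n·r) = 0.474/(4·0.25) = 0.474.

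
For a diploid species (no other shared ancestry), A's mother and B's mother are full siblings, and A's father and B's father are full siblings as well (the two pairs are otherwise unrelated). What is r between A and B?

0.25

With two independent routes of shared ancestry, r is the sum of the two contributions.
A and B are related in two ways: first cousins through their mothers (r = 1/8) and first cousins through their fathers (r = 1/8) — i.e. double first cousins.
r = 1/8 + 1/8 = 1/4 = 0.25.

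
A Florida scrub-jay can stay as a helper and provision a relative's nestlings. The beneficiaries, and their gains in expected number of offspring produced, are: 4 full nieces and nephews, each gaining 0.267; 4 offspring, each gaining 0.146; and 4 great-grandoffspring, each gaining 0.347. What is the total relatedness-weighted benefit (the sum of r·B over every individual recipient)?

0.7325

r to a full niece or nephew = 0.25 (full aunt/uncle↔niece/nephew: two paths of length 3 through the shared grandparent pair: r = 2·(1/2)^3 = 1/4).
r to an offspring = 1/2 (one parent–offspring link: r = (1/2)^1 = 1/2).
r to a great-grandoffspring = 1/8 (three parent–offspring links: r = (1/2)^3 = 1/8).
Summing one r·B term per recipient: 4·0.25·0.267 + 4·0.5·0.146 + 4·0.125·0.347 = 0.7325.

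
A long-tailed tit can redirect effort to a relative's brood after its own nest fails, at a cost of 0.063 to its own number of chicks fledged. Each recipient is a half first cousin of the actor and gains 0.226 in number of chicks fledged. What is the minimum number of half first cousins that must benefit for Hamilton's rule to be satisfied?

5

r to a half first cousin = 1/16 (half first cousins share one grandparent — one path of length 4: r = (1/2)^4 = 1/16).
Hamilton's rule: n·r·B > C  ⇒  n > C/(r·B) = 0.063/(0.0625·0.226) = 4.46.
The smallest integer exceeding 4.46 is 5.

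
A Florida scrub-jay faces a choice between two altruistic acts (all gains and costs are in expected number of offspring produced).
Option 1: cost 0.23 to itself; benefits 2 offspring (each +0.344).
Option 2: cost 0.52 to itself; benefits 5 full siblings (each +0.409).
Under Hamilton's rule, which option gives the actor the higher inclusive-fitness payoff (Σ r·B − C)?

Option 2

Option 1: r to an offspring = 0.5.
Option 1: Σ r·B − C = (2·0.5·0.344) − 0.23 = 0.114.
Option 2: r to a full sibling = 0.5.
Option 2: Σ r·B − C = (5·0.5·0.409) − 0.52 = 0.5025.
Option 2 has the higher net inclusive-fitness payoff.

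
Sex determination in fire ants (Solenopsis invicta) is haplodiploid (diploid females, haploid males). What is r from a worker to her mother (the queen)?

0.5

One meiotic link between diploid queen and diploid daughter: r = 1/2.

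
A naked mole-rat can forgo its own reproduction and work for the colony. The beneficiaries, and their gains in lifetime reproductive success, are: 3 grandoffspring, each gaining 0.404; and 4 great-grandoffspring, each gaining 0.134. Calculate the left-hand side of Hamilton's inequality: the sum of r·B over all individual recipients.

0.37

r to a grandoffspring = 1/4 (two parent–offspring links: r = (1/2)^2 = 1/4).
r to a great-grandoffspring = 0.125 (three parent–offspring links: r = (1/2)^3 = 1/8).
Summing one r·B term per recipient: 3·0.25·0.404 + 4·0.125·0.134 = 0.37.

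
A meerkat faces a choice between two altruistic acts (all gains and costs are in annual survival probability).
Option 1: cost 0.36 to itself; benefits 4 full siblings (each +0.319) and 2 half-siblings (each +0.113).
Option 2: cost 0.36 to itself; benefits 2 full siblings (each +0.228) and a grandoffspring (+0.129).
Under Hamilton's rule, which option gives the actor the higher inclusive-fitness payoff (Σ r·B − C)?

Option 1

Option 1: r to a full sibling = 0.5.
Option 1: r to a half-sibling = 0.25.
Option 1: Σ r·B − C = (4·0.5·0.319 + 2·0.25·0.113) − 0.36 = 0.3345.
Option 2: r to a full sibling = 0.5.
Option 2: r to a grandoffspring = 0.25.
Option 2: Σ r·B − C = (2·0.5·0.228 + 1·0.25·0.129) − 0.36 = -0.09975.
Option 1 has the higher net inclusive-fitness payoff.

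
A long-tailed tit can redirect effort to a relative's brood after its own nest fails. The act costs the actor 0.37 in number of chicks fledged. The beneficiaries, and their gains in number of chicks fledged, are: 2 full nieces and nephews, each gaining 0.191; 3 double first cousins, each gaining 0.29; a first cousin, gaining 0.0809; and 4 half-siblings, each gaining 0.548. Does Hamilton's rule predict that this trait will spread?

Yes

Hamilton's rule: the trait is favored when the sum of r·B over every recipient exceeds the actor's cost C.
r to a full niece or nephew = 0.25 (full aunt/uncle↔niece/nephew: two paths of length 3 through the shared grandparent pair: r = 2·(1/2)^3 = 1/4).
r to a double first cousin = 0.25 (double first cousins share both grandparent pairs — four paths of length 4: r = 4·(1/2)^4 = 1/4).
r to a first cousin = 0.125 (first cousins share one grandparent pair — two paths of length 4: r = 2·(1/2)^4 = 1/8).
r to a half-sibling = 0.25 (half-sibs share one parent — one path of length 2: r = (1/2)^2 = 1/4).
Summing one r·B term per recipient: 2·0.25·0.191 + 3·0.25·0.29 + 1·0.125·0.0809 + 4·0.25·0.548 = 0.8711125.
0.8711125 > 0.37: the indirect benefit exceeds the cost.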